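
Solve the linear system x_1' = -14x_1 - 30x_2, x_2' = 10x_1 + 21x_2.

x_1(t) = -3K_1e^(6t) - 2K_2e^(t), x_2(t) = 2K_1e^(6t) + K_2e^(t)

Coefficient matrix A = [[-14, -30], [10, 21]].
Characteristic polynomial det(A - λI) = λ^2 - 7λ + 6 = 0.
Eigenvalues λ = 6, 1.
For λ=6: (A-λI) row 1 is [-20, -30], so an eigenvector is (-3, 2).
For λ=1: (A-λI) row 1 is [-15, -30], so an eigenvector is (-2, 1).
General solution: K_1e^(6t)(-3,2) + K_2e^(t)(-2,1).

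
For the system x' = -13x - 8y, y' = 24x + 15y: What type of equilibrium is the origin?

A = [[-13,-8],[24,15]]; det(A-λI) = λ^2 - 2λ - 3.
λ = -1, 3: opposite signs.

saddle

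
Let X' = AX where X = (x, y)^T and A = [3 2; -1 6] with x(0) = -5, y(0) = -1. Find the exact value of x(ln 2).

-32

A = [[3,2],[-1,6]]; eigenvalues λ = 5, 4.
Eigenvectors: (-1,-1) for λ=5, (-2,-1) for λ=4.
From the initial condition, c_1 = -3, c_2 = 4.
x(ln 2) = (-3)(2^5)(-1) + (4)(2^4)(-2) = -32.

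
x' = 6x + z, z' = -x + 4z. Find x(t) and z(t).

x(t) = -c_1e^(5t) - c_2te^(5t) - 2c_2e^(5t), z(t) = c_1e^(5t) + c_2te^(5t) + c_2e^(5t)

Coefficient matrix A = [[6, 1], [-1, 4]].
Characteristic polynomial det(A - λI) = λ^2 - 10λ + 25 = 0.
Single eigenvalue λ = 5 with algebraic multiplicity 2.
Eigenvector v = (-1,1); generalized eigenvector w with (A-λI)w=v is (-2,1).
General solution: e^(5t)[c_1·v + c_2·(t·v + w)].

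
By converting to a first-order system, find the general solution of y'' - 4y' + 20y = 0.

y(t) = C_1e^(2t)cos(4t) + C_2e^(2t)sin(4t)

Let x_1 = y, x_2 = y'. Then x_1' = x_2 and x_2' = -20x_1 + 4x_2.
A = [[0,1],[-20,4]]; det(A-λI) = λ^2 - 4λ + 20.
Eigenvalues λ = 2 ± 4i.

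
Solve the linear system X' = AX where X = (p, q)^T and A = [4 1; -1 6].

p(t) = -c_1e^(5t) - c_2te^(5t) + 2c_2e^(5t), q(t) = -c_1e^(5t) - c_2te^(5t) + c_2e^(5t)

Coefficient matrix A = [[4, 1], [-1, 6]].
Characteristic polynomial det(A - λI) = λ^2 - 10λ + 25 = 0.
Single eigenvalue λ = 5 with algebraic multiplicity 2.
Eigenvector v = (-1,-1); generalized eigenvector w with (A-λI)w=v is (2,1).
General solution: e^(5t)[c_1·v + c_2·(t·v + w)].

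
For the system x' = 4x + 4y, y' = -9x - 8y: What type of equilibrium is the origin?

stable improper node

A = [[4,4],[-9,-8]]; det(A-λI) = λ^2 + 4λ + 4.
repeated λ = -2 with a single eigenvector.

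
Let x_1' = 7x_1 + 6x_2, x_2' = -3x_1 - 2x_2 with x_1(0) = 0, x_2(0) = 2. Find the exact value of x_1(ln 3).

312

A = [[7,6],[-3,-2]]; eigenvalues λ = 4, 1.
Eigenvectors: (2,-1) for λ=4, (1,-1) for λ=1.
From the initial condition, c_1 = 2, c_2 = -4.
x_1(ln 3) = (2)(3^4)(2) + (-4)(3^1)(1) = 312.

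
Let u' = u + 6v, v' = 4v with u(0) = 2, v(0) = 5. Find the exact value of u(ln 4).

A = [[1,6],[0,4]]; eigenvalues λ = 1, 4.
Eigenvectors: (-1,0) for λ=1, (-2,-1) for λ=4.
From the initial condition, c_1 = 8, c_2 = -5.
u(ln 4) = (8)(4^1)(-1) + (-5)(4^4)(-2) = 2528.

2528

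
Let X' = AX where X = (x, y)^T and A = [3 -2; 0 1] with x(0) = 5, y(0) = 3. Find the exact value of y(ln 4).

A = [[3,-2],[0,1]]; eigenvalues λ = 3, 1.
Eigenvectors: (-1,0) for λ=3, (1,1) for λ=1.
From the initial condition, c_1 = -2, c_2 = 3.
y(ln 4) = (-2)(4^3)(0) + (3)(4^1)(1) = 12.

12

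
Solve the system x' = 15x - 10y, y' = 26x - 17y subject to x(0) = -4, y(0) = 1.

Coefficient matrix A = [[15, -10], [26, -17]].
Characteristic polynomial det(A - λI) = λ^2 + 2λ + 5 = 0.
Eigenvalues λ = -1 ± 2i (complex conjugate pair).
For λ=-1+2i: an eigenvector is (1,2) - i(-2,-3) = (1 + 2i, 2 + 3i).
A real fundamental pair from Re and Im of e^((-1+2i)t)v: X_1 = e^(-t)(cos(2t)·(1,2) + sin(2t)·(-2,-3)), X_2 = e^(-t)(sin(2t)·(1,2) - cos(2t)·(-2,-3)).
General solution: K_1X_1 + K_2X_2.
Applying x(0)=-4, y(0)=1 gives K_1=14, K_2=-9.

x(t) = -37e^(-t)sin(2t) - 4e^(-t)cos(2t), y(t) = -60e^(-t)sin(2t) + e^(-t)cos(2t)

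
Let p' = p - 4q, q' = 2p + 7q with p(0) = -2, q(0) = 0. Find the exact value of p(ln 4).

1792

A = [[1,-4],[2,7]]; eigenvalues λ = 3, 5.
Eigenvectors: (-2,1) for λ=3, (-1,1) for λ=5.
From the initial condition, c_1 = 2, c_2 = -2.
p(ln 4) = (2)(4^3)(-2) + (-2)(4^5)(-1) = 1792.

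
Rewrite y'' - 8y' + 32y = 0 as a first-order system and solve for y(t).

y(t) = K_1e^(4t)cos(4t) + K_2e^(4t)sin(4t)

Let x_1 = y, x_2 = y'. Then x_1' = x_2 and x_2' = -32x_1 + 8x_2.
A = [[0,1],[-32,8]]; det(A-λI) = λ^2 - 8λ + 32.
Eigenvalues λ = 4 ± 4i.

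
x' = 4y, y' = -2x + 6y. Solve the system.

x(t) = 2K_1e^(2t) + K_2e^(4t), y(t) = K_1e^(2t) + K_2e^(4t)

Coefficient matrix A = [[0, 4], [-2, 6]].
Characteristic polynomial det(A - λI) = λ^2 - 6λ + 8 = 0.
Eigenvalues λ = 2, 4.
For λ=2: (A-λI) row 1 is [-2, 4], so an eigenvector is (2, 1).
For λ=4: (A-λI) row 1 is [-4, 4], so an eigenvector is (1, 1).
General solution: K_1e^(2t)(2,1) + K_2e^(4t)(1,1).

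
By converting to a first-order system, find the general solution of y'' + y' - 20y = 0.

Let x_1 = y, x_2 = y'. Then x_1' = x_2 and x_2' = 20x_1 - x_2.
A = [[0,1],[20,-1]]; det(A-λI) = λ^2 + λ - 20.
Eigenvalues λ = -5, 4 with eigenvectors (1,-5), (1,4).

y(t) = K_1e^(-5t) + K_2e^(4t)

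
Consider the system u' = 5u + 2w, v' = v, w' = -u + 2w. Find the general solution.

u(t) = 2C_1e^(4t) - C_3e^(3t), v(t) = C_2e^(t), w(t) = -C_1e^(4t) + C_3e^(3t)

Coefficient matrix A = [[5, 0, 2], [0, 1, 0], [-1, 0, 2]].
det(A - λI) = 0 gives eigenvalues λ = 4, 1, 3.
For λ=4: eigenvector (2,0,-1).
For λ=1: eigenvector (0,1,0).
For λ=3: eigenvector (-1,0,1).
General solution: C_1e^(4t)(2,0,-1) + C_2e^(t)(0,1,0) + C_3e^(3t)(-1,0,1).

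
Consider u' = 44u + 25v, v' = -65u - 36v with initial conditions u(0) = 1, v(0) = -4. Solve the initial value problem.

Coefficient matrix A = [[44, 25], [-65, -36]].
Characteristic polynomial det(A - λI) = λ^2 - 8λ + 41 = 0.
Eigenvalues λ = 4 ± 5i (complex conjugate pair).
For λ=4+5i: an eigenvector is (1,-2) - i(-2,3) = (1 + 2i, -2 - 3i).
A real fundamental pair from Re and Im of e^((4+5i)t)v: X_1 = e^(4t)(cos(5t)·(1,-2) + sin(5t)·(-2,3)), X_2 = e^(4t)(sin(5t)·(1,-2) - cos(5t)·(-2,3)).
General solution: c_1X_1 + c_2X_2.
Applying u(0)=1, v(0)=-4 gives c_1=5, c_2=-2.

u(t) = -12e^(4t)sin(5t) + e^(4t)cos(5t), v(t) = 19e^(4t)sin(5t) - 4e^(4t)cos(5t)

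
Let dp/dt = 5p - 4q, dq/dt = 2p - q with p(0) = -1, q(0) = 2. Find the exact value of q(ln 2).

-14

A = [[5,-4],[2,-1]]; eigenvalues λ = 1, 3.
Eigenvectors: (-1,-1) for λ=1, (2,1) for λ=3.
From the initial condition, c_1 = -5, c_2 = -3.
q(ln 2) = (-5)(2^1)(-1) + (-3)(2^3)(1) = -14.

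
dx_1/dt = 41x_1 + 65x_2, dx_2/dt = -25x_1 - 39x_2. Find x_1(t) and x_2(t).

Coefficient matrix A = [[41, 65], [-25, -39]].
Characteristic polynomial det(A - λI) = λ^2 - 2λ + 26 = 0.
Eigenvalues λ = 1 ± 5i (complex conjugate pair).
For λ=1+5i: an eigenvector is (2,-1) - i(3,-2) = (2 - 3i, -1 + 2i).
A real fundamental pair from Re and Im of e^((1+5i)t)v: X_1 = e^(t)(cos(5t)·(2,-1) + sin(5t)·(3,-2)), X_2 = e^(t)(sin(5t)·(2,-1) - cos(5t)·(3,-2)).
General solution: c_1X_1 + c_2X_2.

x_1(t) = 3c_1e^(t)sin(5t) + 2c_1e^(t)cos(5t) + 2c_2e^(t)sin(5t) - 3c_2e^(t)cos(5t), x_2(t) = -2c_1e^(t)sin(5t) - c_1e^(t)cos(5t) - c_2e^(t)sin(5t) + 2c_2e^(t)cos(5t)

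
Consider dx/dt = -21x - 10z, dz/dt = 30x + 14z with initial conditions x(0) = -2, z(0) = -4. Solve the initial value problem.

x(t) = 14e^(-t) - 16e^(-6t), z(t) = -28e^(-t) + 24e^(-6t)

Coefficient matrix A = [[-21, -10], [30, 14]].
Characteristic polynomial det(A - λI) = λ^2 + 7λ + 6 = 0.
Eigenvalues λ = -1, -6.
For λ=-1: (A-λI) row 1 is [-20, -10], so an eigenvector is (-1, 2).
For λ=-6: (A-λI) row 1 is [-15, -10], so an eigenvector is (-2, 3).
General solution: C_1e^(-t)(-1,2) + C_2e^(-6t)(-2,3).
Applying x(0)=-2, z(0)=-4 gives C_1=-14, C_2=8.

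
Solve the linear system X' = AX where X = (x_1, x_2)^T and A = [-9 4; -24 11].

x_1(t) = -c_1e^(3t) - c_2e^(-t), x_2(t) = -3c_1e^(3t) - 2c_2e^(-t)

Coefficient matrix A = [[-9, 4], [-24, 11]].
Characteristic polynomial det(A - λI) = λ^2 - 2λ - 3 = 0.
Eigenvalues λ = 3, -1.
For λ=3: (A-λI) row 1 is [-12, 4], so an eigenvector is (-1, -3).
For λ=-1: (A-λI) row 1 is [-8, 4], so an eigenvector is (-1, -2).
General solution: c_1e^(3t)(-1,-3) + c_2e^(-t)(-1,-2).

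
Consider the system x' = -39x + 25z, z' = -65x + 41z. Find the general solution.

x(t) = -2C_1e^(t)sin(5t) - C_1e^(t)cos(5t) - C_2e^(t)sin(5t) + 2C_2e^(t)cos(5t), z(t) = -3C_1e^(t)sin(5t) - 2C_1e^(t)cos(5t) - 2C_2e^(t)sin(5t) + 3C_2e^(t)cos(5t)

Coefficient matrix A = [[-39, 25], [-65, 41]].
Characteristic polynomial det(A - λI) = λ^2 - 2λ + 26 = 0.
Eigenvalues λ = 1 ± 5i (complex conjugate pair).
For λ=1+5i: an eigenvector is (-1,-2) - i(-2,-3) = (-1 + 2i, -2 + 3i).
A real fundamental pair from Re and Im of e^((1+5i)t)v: X_1 = e^(t)(cos(5t)·(-1,-2) + sin(5t)·(-2,-3)), X_2 = e^(t)(sin(5t)·(-1,-2) - cos(5t)·(-2,-3)).
General solution: C_1X_1 + C_2X_2.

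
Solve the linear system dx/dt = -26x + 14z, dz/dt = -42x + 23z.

x(t) = K_1e^(2t) + 2K_2e^(-5t), z(t) = 2K_1e^(2t) + 3K_2e^(-5t)

Coefficient matrix A = [[-26, 14], [-42, 23]].
Characteristic polynomial det(A - λI) = λ^2 + 3λ - 10 = 0.
Eigenvalues λ = 2, -5.
For λ=2: (A-λI) row 1 is [-28, 14], so an eigenvector is (1, 2).
For λ=-5: (A-λI) row 1 is [-21, 14], so an eigenvector is (2, 3).
General solution: K_1e^(2t)(1,2) + K_2e^(-5t)(2,3).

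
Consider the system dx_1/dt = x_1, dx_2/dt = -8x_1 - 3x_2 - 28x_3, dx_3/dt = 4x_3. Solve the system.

x_1(t) = c_1e^(t), x_2(t) = -2c_1e^(t) + c_2e^(-3t) - 4c_3e^(4t), x_3(t) = c_3e^(4t)

Coefficient matrix A = [[1, 0, 0], [-8, -3, -28], [0, 0, 4]].
det(A - λI) = 0 gives eigenvalues λ = 1, -3, 4.
For λ=1: eigenvector (1,-2,0).
For λ=-3: eigenvector (0,1,0).
For λ=4: eigenvector (0,-4,1).
General solution: c_1e^(t)(1,-2,0) + c_2e^(-3t)(0,1,0) + c_3e^(4t)(0,-4,1).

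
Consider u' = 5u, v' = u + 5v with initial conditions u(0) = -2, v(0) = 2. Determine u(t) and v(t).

u(t) = -2e^(5t), v(t) = -2te^(5t) + 2e^(5t)

Coefficient matrix A = [[5, 0], [1, 5]].
Characteristic polynomial det(A - λI) = λ^2 - 10λ + 25 = 0.
Single eigenvalue λ = 5 with algebraic multiplicity 2.
Eigenvector v = (0,-1); generalized eigenvector w with (A-λI)w=v is (-1,3).
General solution: e^(5t)[c_1·v + c_2·(t·v + w)].
Applying u(0)=-2, v(0)=2 gives c_1=4, c_2=2.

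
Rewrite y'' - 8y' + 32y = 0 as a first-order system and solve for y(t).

Let x_1 = y, x_2 = y'. Then x_1' = x_2 and x_2' = -32x_1 + 8x_2.
A = [[0,1],[-32,8]]; det(A-λI) = λ^2 - 8λ + 32.
Eigenvalues λ = 4 ± 4i.

y(t) = C_1e^(4t)cos(4t) + C_2e^(4t)sin(4t)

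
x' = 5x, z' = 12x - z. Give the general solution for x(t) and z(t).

Coefficient matrix A = [[5, 0], [12, -1]].
Characteristic polynomial det(A - λI) = λ^2 - 4λ - 5 = 0.
Eigenvalues λ = -1, 5.
For λ=-1: (A-λI) row 1 is [6, 0], so an eigenvector is (0, -1).
For λ=5: (A-λI) row 2 is [12, -6], so an eigenvector is (-1, -2).
General solution: K_1e^(-t)(0,-1) + K_2e^(5t)(-1,-2).

x(t) = -K_2e^(5t), z(t) = -K_1e^(-t) - 2K_2e^(5t)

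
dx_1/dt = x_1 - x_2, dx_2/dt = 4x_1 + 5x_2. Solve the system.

Coefficient matrix A = [[1, -1], [4, 5]].
Characteristic polynomial det(A - λI) = λ^2 - 6λ + 9 = 0.
Single eigenvalue λ = 3 with algebraic multiplicity 2.
Eigenvector v = (-1,2); generalized eigenvector w with (A-λI)w=v is (0,1).
General solution: e^(3t)[K_1·v + K_2·(t·v + w)].

x_1(t) = -K_1e^(3t) - K_2te^(3t), x_2(t) = 2K_1e^(3t) + 2K_2te^(3t) + K_2e^(3t)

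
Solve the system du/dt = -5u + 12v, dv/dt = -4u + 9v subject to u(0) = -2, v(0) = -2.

Coefficient matrix A = [[-5, 12], [-4, 9]].
Characteristic polynomial det(A - λI) = λ^2 - 4λ + 3 = 0.
Eigenvalues λ = 3, 1.
For λ=3: (A-λI) row 1 is [-8, 12], so an eigenvector is (-3, -2).
For λ=1: (A-λI) row 1 is [-6, 12], so an eigenvector is (2, 1).
General solution: c_1e^(3t)(-3,-2) + c_2e^(t)(2,1).
Applying u(0)=-2, v(0)=-2 gives c_1=2, c_2=2.

u(t) = -6e^(3t) + 4e^(t), v(t) = -4e^(3t) + 2e^(t)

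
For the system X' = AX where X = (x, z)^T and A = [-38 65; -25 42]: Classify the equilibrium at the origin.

unstable spiral

A = [[-38,65],[-25,42]]; det(A-λI) = λ^2 - 4λ + 29.
λ = 2 ± 5i: positive real part.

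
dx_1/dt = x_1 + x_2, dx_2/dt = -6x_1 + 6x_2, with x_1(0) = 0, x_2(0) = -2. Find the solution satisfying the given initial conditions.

Coefficient matrix A = [[1, 1], [-6, 6]].
Characteristic polynomial det(A - λI) = λ^2 - 7λ + 12 = 0.
Eigenvalues λ = 4, 3.
For λ=4: (A-λI) row 1 is [-3, 1], so an eigenvector is (-1, -3).
For λ=3: (A-λI) row 1 is [-2, 1], so an eigenvector is (1, 2).
General solution: c_1e^(4t)(-1,-3) + c_2e^(3t)(1,2).
Applying x_1(0)=0, x_2(0)=-2 gives c_1=2, c_2=2.

x_1(t) = -2e^(4t) + 2e^(3t), x_2(t) = -6e^(4t) + 4e^(3t)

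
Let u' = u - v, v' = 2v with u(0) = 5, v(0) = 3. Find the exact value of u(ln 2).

4

A = [[1,-1],[0,2]]; eigenvalues λ = 2, 1.
Eigenvectors: (-1,1) for λ=2, (-1,0) for λ=1.
From the initial condition, c_1 = 3, c_2 = -8.
u(ln 2) = (3)(2^2)(-1) + (-8)(2^1)(-1) = 4.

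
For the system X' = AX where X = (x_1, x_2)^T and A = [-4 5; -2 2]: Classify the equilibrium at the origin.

stable spiral

A = [[-4,5],[-2,2]]; det(A-λI) = λ^2 + 2λ + 2.
λ = -1 ± i: negative real part.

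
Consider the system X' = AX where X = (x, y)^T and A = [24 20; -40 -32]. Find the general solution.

Coefficient matrix A = [[24, 20], [-40, -32]].
Characteristic polynomial det(A - λI) = λ^2 + 8λ + 32 = 0.
Eigenvalues λ = -4 ± 4i (complex conjugate pair).
For λ=-4+4i: an eigenvector is (2,-3) - i(-1,1) = (2 + i, -3 - i).
A real fundamental pair from Re and Im of e^((-4+4i)t)v: X_1 = e^(-4t)(cos(4t)·(2,-3) + sin(4t)·(-1,1)), X_2 = e^(-4t)(sin(4t)·(2,-3) - cos(4t)·(-1,1)).
General solution: K_1X_1 + K_2X_2.

x(t) = -K_1e^(-4t)sin(4t) + 2K_1e^(-4t)cos(4t) + 2K_2e^(-4t)sin(4t) + K_2e^(-4t)cos(4t), y(t) = K_1e^(-4t)sin(4t) - 3K_1e^(-4t)cos(4t) - 3K_2e^(-4t)sin(4t) - K_2e^(-4t)cos(4t)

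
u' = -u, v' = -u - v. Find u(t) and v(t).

Coefficient matrix A = [[-1, 0], [-1, -1]].
Characteristic polynomial det(A - λI) = λ^2 + 2λ + 1 = 0.
Single eigenvalue λ = -1 with algebraic multiplicity 2.
Eigenvector v = (0,1); generalized eigenvector w with (A-λI)w=v is (-1,2).
General solution: e^(-t)[K_1·v + K_2·(t·v + w)].

u(t) = -K_2e^(-t), v(t) = K_1e^(-t) + K_2te^(-t) + 2K_2e^(-t)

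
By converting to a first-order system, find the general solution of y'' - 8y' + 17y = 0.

Let x_1 = y, x_2 = y'. Then x_1' = x_2 and x_2' = -17x_1 + 8x_2.
A = [[0,1],[-17,8]]; det(A-λI) = λ^2 - 8λ + 17.
Eigenvalues λ = 4 ± i.

y(t) = c_1e^(4t)cos(t) + c_2e^(4t)sin(t)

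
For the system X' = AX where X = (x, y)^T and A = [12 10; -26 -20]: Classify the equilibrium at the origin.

stable spiral

A = [[12,10],[-26,-20]]; det(A-λI) = λ^2 + 8λ + 20.
λ = -4 ± 2i: negative real part.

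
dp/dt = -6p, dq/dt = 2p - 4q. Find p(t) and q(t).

Coefficient matrix A = [[-6, 0], [2, -4]].
Characteristic polynomial det(A - λI) = λ^2 + 10λ + 24 = 0.
Eigenvalues λ = -6, -4.
For λ=-6: (A-λI) row 2 is [2, 2], so an eigenvector is (1, -1).
For λ=-4: (A-λI) row 1 is [-2, 0], so an eigenvector is (0, 1).
General solution: C_1e^(-6t)(1,-1) + C_2e^(-4t)(0,1).

p(t) = C_1e^(-6t), q(t) = -C_1e^(-6t) + C_2e^(-4t)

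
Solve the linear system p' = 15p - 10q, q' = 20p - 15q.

p(t) = -c_1e^(-5t) - c_2e^(5t), q(t) = -2c_1e^(-5t) - c_2e^(5t)

Coefficient matrix A = [[15, -10], [20, -15]].
Characteristic polynomial det(A - λI) = λ^2 - 25 = 0.
Eigenvalues λ = -5, 5.
For λ=-5: (A-λI) row 1 is [20, -10], so an eigenvector is (-1, -2).
For λ=5: (A-λI) row 1 is [10, -10], so an eigenvector is (-1, -1).
General solution: c_1e^(-5t)(-1,-2) + c_2e^(5t)(-1,-1).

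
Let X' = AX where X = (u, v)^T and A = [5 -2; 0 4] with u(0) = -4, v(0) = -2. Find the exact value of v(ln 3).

-162

A = [[5,-2],[0,4]]; eigenvalues λ = 4, 5.
Eigenvectors: (-2,-1) for λ=4, (1,0) for λ=5.
From the initial condition, c_1 = 2, c_2 = 0.
v(ln 3) = (2)(3^4)(-1) + (0)(3^5)(0) = -162.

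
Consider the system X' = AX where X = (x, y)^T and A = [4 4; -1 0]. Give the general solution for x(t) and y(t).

x(t) = -2K_1e^(2t) - 2K_2te^(2t) - 3K_2e^(2t), y(t) = K_1e^(2t) + K_2te^(2t) + K_2e^(2t)

Coefficient matrix A = [[4, 4], [-1, 0]].
Characteristic polynomial det(A - λI) = λ^2 - 4λ + 4 = 0.
Single eigenvalue λ = 2 with algebraic multiplicity 2.
Eigenvector v = (-2,1); generalized eigenvector w with (A-λI)w=v is (-3,1).
General solution: e^(2t)[K_1·v + K_2·(t·v + w)].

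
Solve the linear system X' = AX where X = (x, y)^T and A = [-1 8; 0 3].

Coefficient matrix A = [[-1, 8], [0, 3]].
Characteristic polynomial det(A - λI) = λ^2 - 2λ - 3 = 0.
Eigenvalues λ = -1, 3.
For λ=-1: (A-λI) row 1 is [0, 8], so an eigenvector is (1, 0).
For λ=3: (A-λI) row 1 is [-4, 8], so an eigenvector is (-2, -1).
General solution: c_1e^(-t)(1,0) + c_2e^(3t)(-2,-1).

x(t) = c_1e^(-t) - 2c_2e^(3t), y(t) = -c_2e^(3t)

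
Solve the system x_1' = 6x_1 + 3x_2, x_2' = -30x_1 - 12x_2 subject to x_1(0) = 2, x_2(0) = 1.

x_1(t) = 7e^(-3t)sin(3t) + 2e^(-3t)cos(3t), x_2(t) = -23e^(-3t)sin(3t) + e^(-3t)cos(3t)

Coefficient matrix A = [[6, 3], [-30, -12]].
Characteristic polynomial det(A - λI) = λ^2 + 6λ + 18 = 0.
Eigenvalues λ = -3 ± 3i (complex conjugate pair).
For λ=-3+3i: an eigenvector is (1,-3) - i(0,-1) = (1, -3 + i).
A real fundamental pair from Re and Im of e^((-3+3i)t)v: X_1 = e^(-3t)(cos(3t)·(1,-3) + sin(3t)·(0,-1)), X_2 = e^(-3t)(sin(3t)·(1,-3) - cos(3t)·(0,-1)).
General solution: C_1X_1 + C_2X_2.
Applying x_1(0)=2, x_2(0)=1 gives C_1=2, C_2=7.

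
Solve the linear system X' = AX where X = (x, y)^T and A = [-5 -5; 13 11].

x(t) = K_1e^(3t)sin(t) - 2K_1e^(3t)cos(t) - 2K_2e^(3t)sin(t) - K_2e^(3t)cos(t), y(t) = -2K_1e^(3t)sin(t) + 3K_1e^(3t)cos(t) + 3K_2e^(3t)sin(t) + 2K_2e^(3t)cos(t)

Coefficient matrix A = [[-5, -5], [13, 11]].
Characteristic polynomial det(A - λI) = λ^2 - 6λ + 10 = 0.
Eigenvalues λ = 3 ± i (complex conjugate pair).
For λ=3+i: an eigenvector is (-2,3) - i(1,-2) = (-2 - i, 3 + 2i).
A real fundamental pair from Re and Im of e^((3+i)t)v: X_1 = e^(3t)(cos(t)·(-2,3) + sin(t)·(1,-2)), X_2 = e^(3t)(sin(t)·(-2,3) - cos(t)·(1,-2)).
General solution: K_1X_1 + K_2X_2.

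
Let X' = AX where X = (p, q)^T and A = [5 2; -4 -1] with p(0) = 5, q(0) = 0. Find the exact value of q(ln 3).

A = [[5,2],[-4,-1]]; eigenvalues λ = 1, 3.
Eigenvectors: (1,-2) for λ=1, (1,-1) for λ=3.
From the initial condition, c_1 = -5, c_2 = 10.
q(ln 3) = (-5)(3^1)(-2) + (10)(3^3)(-1) = -240.

-240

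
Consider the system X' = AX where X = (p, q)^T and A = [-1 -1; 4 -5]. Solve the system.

Coefficient matrix A = [[-1, -1], [4, -5]].
Characteristic polynomial det(A - λI) = λ^2 + 6λ + 9 = 0.
Single eigenvalue λ = -3 with algebraic multiplicity 2.
Eigenvector v = (-1,-2); generalized eigenvector w with (A-λI)w=v is (1,3).
General solution: e^(-3t)[c_1·v + c_2·(t·v + w)].

p(t) = -c_1e^(-3t) - c_2te^(-3t) + c_2e^(-3t), q(t) = -2c_1e^(-3t) - 2c_2te^(-3t) + 3c_2e^(-3t)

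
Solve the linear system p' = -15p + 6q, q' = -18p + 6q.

Coefficient matrix A = [[-15, 6], [-18, 6]].
Characteristic polynomial det(A - λI) = λ^2 + 9λ + 18 = 0.
Eigenvalues λ = -6, -3.
For λ=-6: (A-λI) row 1 is [-9, 6], so an eigenvector is (2, 3).
For λ=-3: (A-λI) row 1 is [-12, 6], so an eigenvector is (-1, -2).
General solution: c_1e^(-6t)(2,3) + c_2e^(-3t)(-1,-2).

p(t) = 2c_1e^(-6t) - c_2e^(-3t), q(t) = 3c_1e^(-6t) - 2c_2e^(-3t)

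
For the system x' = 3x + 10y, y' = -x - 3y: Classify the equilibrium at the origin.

center

A = [[3,10],[-1,-3]]; det(A-λI) = λ^2 + 1.
λ = 0 ± i: zero real part.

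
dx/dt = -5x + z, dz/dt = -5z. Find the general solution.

Coefficient matrix A = [[-5, 1], [0, -5]].
Characteristic polynomial det(A - λI) = λ^2 + 10λ + 25 = 0.
Single eigenvalue λ = -5 with algebraic multiplicity 2.
Eigenvector v = (1,0); generalized eigenvector w with (A-λI)w=v is (-1,1).
General solution: e^(-5t)[c_1·v + c_2·(t·v + w)].

x(t) = c_1e^(-5t) + c_2te^(-5t) - c_2e^(-5t), z(t) = c_2e^(-5t)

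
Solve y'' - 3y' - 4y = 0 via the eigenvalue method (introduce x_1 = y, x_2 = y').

y(t) = c_1e^(4t) + c_2e^(-t)

Let x_1 = y, x_2 = y'. Then x_1' = x_2 and x_2' = 4x_1 + 3x_2.
A = [[0,1],[4,3]]; det(A-λI) = λ^2 - 3λ - 4.
Eigenvalues λ = 4, -1 with eigenvectors (1,4), (1,-1).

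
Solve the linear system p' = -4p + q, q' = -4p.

Coefficient matrix A = [[-4, 1], [-4, 0]].
Characteristic polynomial det(A - λI) = λ^2 + 4λ + 4 = 0.
Single eigenvalue λ = -2 with algebraic multiplicity 2.
Eigenvector v = (-1,-2); generalized eigenvector w with (A-λI)w=v is (1,1).
General solution: e^(-2t)[C_1·v + C_2·(t·v + w)].

p(t) = -C_1e^(-2t) - C_2te^(-2t) + C_2e^(-2t), q(t) = -2C_1e^(-2t) - 2C_2te^(-2t) + C_2e^(-2t)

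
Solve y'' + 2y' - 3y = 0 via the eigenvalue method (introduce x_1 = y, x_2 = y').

y(t) = K_1e^(-3t) + K_2e^(t)

Let x_1 = y, x_2 = y'. Then x_1' = x_2 and x_2' = 3x_1 - 2x_2.
A = [[0,1],[3,-2]]; det(A-λI) = λ^2 + 2λ - 3.
Eigenvalues λ = -3, 1 with eigenvectors (1,-3), (1,1).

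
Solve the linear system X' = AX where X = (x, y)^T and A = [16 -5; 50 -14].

Coefficient matrix A = [[16, -5], [50, -14]].
Characteristic polynomial det(A - λI) = λ^2 - 2λ + 26 = 0.
Eigenvalues λ = 1 ± 5i (complex conjugate pair).
For λ=1+5i: an eigenvector is (-1,-3) - i(0,-1) = (-1, -3 + i).
A real fundamental pair from Re and Im of e^((1+5i)t)v: X_1 = e^(t)(cos(5t)·(-1,-3) + sin(5t)·(0,-1)), X_2 = e^(t)(sin(5t)·(-1,-3) - cos(5t)·(0,-1)).
General solution: K_1X_1 + K_2X_2.

x(t) = -K_1e^(t)cos(5t) - K_2e^(t)sin(5t), y(t) = -K_1e^(t)sin(5t) - 3K_1e^(t)cos(5t) - 3K_2e^(t)sin(5t) + K_2e^(t)cos(5t)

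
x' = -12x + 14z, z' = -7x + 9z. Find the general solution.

Coefficient matrix A = [[-12, 14], [-7, 9]].
Characteristic polynomial det(A - λI) = λ^2 + 3λ - 10 = 0.
Eigenvalues λ = -5, 2.
For λ=-5: (A-λI) row 1 is [-7, 14], so an eigenvector is (-2, -1).
For λ=2: (A-λI) row 1 is [-14, 14], so an eigenvector is (-1, -1).
General solution: C_1e^(-5t)(-2,-1) + C_2e^(2t)(-1,-1).

x(t) = -2C_1e^(-5t) - C_2e^(2t), z(t) = -C_1e^(-5t) - C_2e^(2t)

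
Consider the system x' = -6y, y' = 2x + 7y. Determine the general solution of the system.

x(t) = 3c_1e^(4t) + 2c_2e^(3t), y(t) = -2c_1e^(4t) - c_2e^(3t)

Coefficient matrix A = [[0, -6], [2, 7]].
Characteristic polynomial det(A - λI) = λ^2 - 7λ + 12 = 0.
Eigenvalues λ = 4, 3.
For λ=4: (A-λI) row 1 is [-4, -6], so an eigenvector is (3, -2).
For λ=3: (A-λI) row 1 is [-3, -6], so an eigenvector is (2, -1).
General solution: c_1e^(4t)(3,-2) + c_2e^(3t)(2,-1).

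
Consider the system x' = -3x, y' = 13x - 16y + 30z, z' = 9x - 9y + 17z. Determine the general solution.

x(t) = K_3e^(-3t), y(t) = 2K_1e^(-t) - 5K_2e^(2t) + K_3e^(-3t), z(t) = K_1e^(-t) - 3K_2e^(2t)

Coefficient matrix A = [[-3, 0, 0], [13, -16, 30], [9, -9, 17]].
det(A - λI) = 0 gives eigenvalues λ = -1, 2, -3.
For λ=-1: eigenvector (0,2,1).
For λ=2: eigenvector (0,-5,-3).
For λ=-3: eigenvector (1,1,0).
General solution: K_1e^(-t)(0,2,1) + K_2e^(2t)(0,-5,-3) + K_3e^(-3t)(1,1,0).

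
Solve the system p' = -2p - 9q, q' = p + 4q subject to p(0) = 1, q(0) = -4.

Coefficient matrix A = [[-2, -9], [1, 4]].
Characteristic polynomial det(A - λI) = λ^2 - 2λ + 1 = 0.
Single eigenvalue λ = 1 with algebraic multiplicity 2.
Eigenvector v = (-3,1); generalized eigenvector w with (A-λI)w=v is (1,0).
General solution: e^(t)[c_1·v + c_2·(t·v + w)].
Applying p(0)=1, q(0)=-4 gives c_1=-4, c_2=-11.

p(t) = 33te^(t) + e^(t), q(t) = -11te^(t) - 4e^(t)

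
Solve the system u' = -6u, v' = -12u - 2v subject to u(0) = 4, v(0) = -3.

u(t) = 4e^(-6t), v(t) = -15e^(-2t) + 12e^(-6t)

Coefficient matrix A = [[-6, 0], [-12, -2]].
Characteristic polynomial det(A - λI) = λ^2 + 8λ + 12 = 0.
Eigenvalues λ = -2, -6.
For λ=-2: (A-λI) row 1 is [-4, 0], so an eigenvector is (0, 1).
For λ=-6: (A-λI) row 2 is [-12, 4], so an eigenvector is (1, 3).
General solution: c_1e^(-2t)(0,1) + c_2e^(-6t)(1,3).
Applying u(0)=4, v(0)=-3 gives c_1=-15, c_2=4.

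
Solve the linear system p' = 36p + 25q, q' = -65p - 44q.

p(t) = -K_1e^(-4t)sin(5t) - 2K_1e^(-4t)cos(5t) - 2K_2e^(-4t)sin(5t) + K_2e^(-4t)cos(5t), q(t) = 2K_1e^(-4t)sin(5t) + 3K_1e^(-4t)cos(5t) + 3K_2e^(-4t)sin(5t) - 2K_2e^(-4t)cos(5t)

Coefficient matrix A = [[36, 25], [-65, -44]].
Characteristic polynomial det(A - λI) = λ^2 + 8λ + 41 = 0.
Eigenvalues λ = -4 ± 5i (complex conjugate pair).
For λ=-4+5i: an eigenvector is (-2,3) - i(-1,2) = (-2 + i, 3 - 2i).
A real fundamental pair from Re and Im of e^((-4+5i)t)v: X_1 = e^(-4t)(cos(5t)·(-2,3) + sin(5t)·(-1,2)), X_2 = e^(-4t)(sin(5t)·(-2,3) - cos(5t)·(-1,2)).
General solution: K_1X_1 + K_2X_2.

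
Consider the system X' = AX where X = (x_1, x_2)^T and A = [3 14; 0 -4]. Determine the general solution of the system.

x_1(t) = c_1e^(3t) - 2c_2e^(-4t), x_2(t) = c_2e^(-4t)

Coefficient matrix A = [[3, 14], [0, -4]].
Characteristic polynomial det(A - λI) = λ^2 + λ - 12 = 0.
Eigenvalues λ = 3, -4.
For λ=3: (A-λI) row 1 is [0, 14], so an eigenvector is (1, 0).
For λ=-4: (A-λI) row 1 is [7, 14], so an eigenvector is (-2, 1).
General solution: c_1e^(3t)(1,0) + c_2e^(-4t)(-2,1).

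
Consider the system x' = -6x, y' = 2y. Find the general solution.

Coefficient matrix A = [[-6, 0], [0, 2]].
Characteristic polynomial det(A - λI) = λ^2 + 4λ - 12 = 0.
Eigenvalues λ = 2, -6.
For λ=2: (A-λI) row 1 is [-8, 0], so an eigenvector is (0, 1).
For λ=-6: (A-λI) row 2 is [0, 8], so an eigenvector is (-1, 0).
General solution: C_1e^(2t)(0,1) + C_2e^(-6t)(-1,0).

x(t) = -C_2e^(-6t), y(t) = C_1e^(2t)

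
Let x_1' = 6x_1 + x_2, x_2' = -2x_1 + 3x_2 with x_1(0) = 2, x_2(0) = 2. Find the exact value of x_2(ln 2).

-64

A = [[6,1],[-2,3]]; eigenvalues λ = 5, 4.
Eigenvectors: (-1,1) for λ=5, (-1,2) for λ=4.
From the initial condition, c_1 = -6, c_2 = 4.
x_2(ln 2) = (-6)(2^5)(1) + (4)(2^4)(2) = -64.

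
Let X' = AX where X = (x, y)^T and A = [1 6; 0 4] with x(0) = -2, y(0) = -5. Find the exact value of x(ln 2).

-144

A = [[1,6],[0,4]]; eigenvalues λ = 1, 4.
Eigenvectors: (-1,0) for λ=1, (2,1) for λ=4.
From the initial condition, c_1 = -8, c_2 = -5.
x(ln 2) = (-8)(2^1)(-1) + (-5)(2^4)(2) = -144.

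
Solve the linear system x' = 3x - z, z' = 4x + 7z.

x(t) = -C_1e^(5t) - C_2te^(5t) + C_2e^(5t), z(t) = 2C_1e^(5t) + 2C_2te^(5t) - C_2e^(5t)

Coefficient matrix A = [[3, -1], [4, 7]].
Characteristic polynomial det(A - λI) = λ^2 - 10λ + 25 = 0.
Single eigenvalue λ = 5 with algebraic multiplicity 2.
Eigenvector v = (-1,2); generalized eigenvector w with (A-λI)w=v is (1,-1).
General solution: e^(5t)[C_1·v + C_2·(t·v + w)].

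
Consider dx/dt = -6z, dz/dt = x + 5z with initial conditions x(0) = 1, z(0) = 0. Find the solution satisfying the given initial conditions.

x(t) = -2e^(3t) + 3e^(2t), z(t) = e^(3t) - e^(2t)

Coefficient matrix A = [[0, -6], [1, 5]].
Characteristic polynomial det(A - λI) = λ^2 - 5λ + 6 = 0.
Eigenvalues λ = 2, 3.
For λ=2: (A-λI) row 1 is [-2, -6], so an eigenvector is (-3, 1).
For λ=3: (A-λI) row 1 is [-3, -6], so an eigenvector is (-2, 1).
General solution: c_1e^(2t)(-3,1) + c_2e^(3t)(-2,1).
Applying x(0)=1, z(0)=0 gives c_1=-1, c_2=1.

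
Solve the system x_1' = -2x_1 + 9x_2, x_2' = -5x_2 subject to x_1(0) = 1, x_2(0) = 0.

x_1(t) = e^(-2t), x_2(t) = 0

Coefficient matrix A = [[-2, 9], [0, -5]].
Characteristic polynomial det(A - λI) = λ^2 + 7λ + 10 = 0.
Eigenvalues λ = -2, -5.
For λ=-2: (A-λI) row 1 is [0, 9], so an eigenvector is (1, 0).
For λ=-5: (A-λI) row 1 is [3, 9], so an eigenvector is (-3, 1).
General solution: C_1e^(-2t)(1,0) + C_2e^(-5t)(-3,1).
Applying x_1(0)=1, x_2(0)=0 gives C_1=1, C_2=0.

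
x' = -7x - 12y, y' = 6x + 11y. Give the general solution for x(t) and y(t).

Coefficient matrix A = [[-7, -12], [6, 11]].
Characteristic polynomial det(A - λI) = λ^2 - 4λ - 5 = 0.
Eigenvalues λ = 5, -1.
For λ=5: (A-λI) row 1 is [-12, -12], so an eigenvector is (1, -1).
For λ=-1: (A-λI) row 1 is [-6, -12], so an eigenvector is (2, -1).
General solution: c_1e^(5t)(1,-1) + c_2e^(-t)(2,-1).

x(t) = c_1e^(5t) + 2c_2e^(-t), y(t) = -c_1e^(5t) - c_2e^(-t)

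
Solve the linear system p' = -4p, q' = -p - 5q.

p(t) = -c_2e^(-4t), q(t) = c_1e^(-5t) + c_2e^(-4t)

Coefficient matrix A = [[-4, 0], [-1, -5]].
Characteristic polynomial det(A - λI) = λ^2 + 9λ + 20 = 0.
Eigenvalues λ = -5, -4.
For λ=-5: (A-λI) row 1 is [1, 0], so an eigenvector is (0, 1).
For λ=-4: (A-λI) row 2 is [-1, -1], so an eigenvector is (-1, 1).
General solution: c_1e^(-5t)(0,1) + c_2e^(-4t)(-1,1).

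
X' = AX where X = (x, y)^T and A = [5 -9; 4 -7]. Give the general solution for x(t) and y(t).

x(t) = -3C_1e^(-t) - 3C_2te^(-t) + C_2e^(-t), y(t) = -2C_1e^(-t) - 2C_2te^(-t) + C_2e^(-t)

Coefficient matrix A = [[5, -9], [4, -7]].
Characteristic polynomial det(A - λI) = λ^2 + 2λ + 1 = 0.
Single eigenvalue λ = -1 with algebraic multiplicity 2.
Eigenvector v = (-3,-2); generalized eigenvector w with (A-λI)w=v is (1,1).
General solution: e^(-t)[C_1·v + C_2·(t·v + w)].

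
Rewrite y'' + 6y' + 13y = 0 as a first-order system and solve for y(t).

Let x_1 = y, x_2 = y'. Then x_1' = x_2 and x_2' = -13x_1 - 6x_2.
A = [[0,1],[-13,-6]]; det(A-λI) = λ^2 + 6λ + 13.
Eigenvalues λ = -3 ± 2i.

y(t) = K_1e^(-3t)cos(2t) + K_2e^(-3t)sin(2t)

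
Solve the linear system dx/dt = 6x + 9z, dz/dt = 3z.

x(t) = -c_1e^(6t) + 3c_2e^(3t), z(t) = -c_2e^(3t)

Coefficient matrix A = [[6, 9], [0, 3]].
Characteristic polynomial det(A - λI) = λ^2 - 9λ + 18 = 0.
Eigenvalues λ = 6, 3.
For λ=6: (A-λI) row 1 is [0, 9], so an eigenvector is (-1, 0).
For λ=3: (A-λI) row 1 is [3, 9], so an eigenvector is (3, -1).
General solution: c_1e^(6t)(-1,0) + c_2e^(3t)(3,-1).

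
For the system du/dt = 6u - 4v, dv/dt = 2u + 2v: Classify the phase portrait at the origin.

unstable spiral

A = [[6,-4],[2,2]]; det(A-λI) = λ^2 - 8λ + 20.
λ = 4 ± 2i: positive real part.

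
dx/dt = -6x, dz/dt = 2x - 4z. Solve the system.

Coefficient matrix A = [[-6, 0], [2, -4]].
Characteristic polynomial det(A - λI) = λ^2 + 10λ + 24 = 0.
Eigenvalues λ = -6, -4.
For λ=-6: (A-λI) row 2 is [2, 2], so an eigenvector is (-1, 1).
For λ=-4: (A-λI) row 1 is [-2, 0], so an eigenvector is (0, -1).
General solution: c_1e^(-6t)(-1,1) + c_2e^(-4t)(0,-1).

x(t) = -c_1e^(-6t), z(t) = c_1e^(-6t) - c_2e^(-4t)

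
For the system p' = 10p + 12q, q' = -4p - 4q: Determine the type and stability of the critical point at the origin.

unstable node

A = [[10,12],[-4,-4]]; det(A-λI) = λ^2 - 6λ + 8.
λ = 2, 4: both positive.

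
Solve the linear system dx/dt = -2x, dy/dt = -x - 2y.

x(t) = -c_2e^(-2t), y(t) = c_1e^(-2t) + c_2te^(-2t) - 3c_2e^(-2t)

Coefficient matrix A = [[-2, 0], [-1, -2]].
Characteristic polynomial det(A - λI) = λ^2 + 4λ + 4 = 0.
Single eigenvalue λ = -2 with algebraic multiplicity 2.
Eigenvector v = (0,1); generalized eigenvector w with (A-λI)w=v is (-1,-3).
General solution: e^(-2t)[c_1·v + c_2·(t·v + w)].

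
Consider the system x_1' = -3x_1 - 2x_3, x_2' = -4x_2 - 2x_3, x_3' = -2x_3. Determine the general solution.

x_1(t) = c_1e^(-3t) - 2c_3e^(-2t), x_2(t) = c_2e^(-4t) - c_3e^(-2t), x_3(t) = c_3e^(-2t)

Coefficient matrix A = [[-3, 0, -2], [0, -4, -2], [0, 0, -2]].
det(A - λI) = 0 gives eigenvalues λ = -3, -4, -2.
For λ=-3: eigenvector (1,0,0).
For λ=-4: eigenvector (0,1,0).
For λ=-2: eigenvector (-2,-1,1).
General solution: c_1e^(-3t)(1,0,0) + c_2e^(-4t)(0,1,0) + c_3e^(-2t)(-2,-1,1).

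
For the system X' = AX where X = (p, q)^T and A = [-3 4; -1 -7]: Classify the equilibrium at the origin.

stable improper node

A = [[-3,4],[-1,-7]]; det(A-λI) = λ^2 + 10λ + 25.
repeated λ = -5 with a single eigenvector.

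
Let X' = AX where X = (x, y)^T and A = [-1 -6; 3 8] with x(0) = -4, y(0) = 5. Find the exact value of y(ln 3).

1449

A = [[-1,-6],[3,8]]; eigenvalues λ = 2, 5.
Eigenvectors: (-2,1) for λ=2, (1,-1) for λ=5.
From the initial condition, c_1 = -1, c_2 = -6.
y(ln 3) = (-1)(3^2)(1) + (-6)(3^5)(-1) = 1449.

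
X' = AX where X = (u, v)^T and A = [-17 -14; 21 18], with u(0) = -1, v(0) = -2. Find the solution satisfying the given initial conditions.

Coefficient matrix A = [[-17, -14], [21, 18]].
Characteristic polynomial det(A - λI) = λ^2 - λ - 12 = 0.
Eigenvalues λ = -3, 4.
For λ=-3: (A-λI) row 1 is [-14, -14], so an eigenvector is (-1, 1).
For λ=4: (A-λI) row 1 is [-21, -14], so an eigenvector is (2, -3).
General solution: C_1e^(-3t)(-1,1) + C_2e^(4t)(2,-3).
Applying u(0)=-1, v(0)=-2 gives C_1=7, C_2=3.

u(t) = 6e^(4t) - 7e^(-3t), v(t) = -9e^(4t) + 7e^(-3t)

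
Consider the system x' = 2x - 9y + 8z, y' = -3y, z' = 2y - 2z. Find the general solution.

x(t) = K_1e^(2t) - 2K_2e^(-2t) + 5K_3e^(-3t), y(t) = K_3e^(-3t), z(t) = K_2e^(-2t) - 2K_3e^(-3t)

Coefficient matrix A = [[2, -9, 8], [0, -3, 0], [0, 2, -2]].
det(A - λI) = 0 gives eigenvalues λ = 2, -2, -3.
For λ=2: eigenvector (1,0,0).
For λ=-2: eigenvector (-2,0,1).
For λ=-3: eigenvector (5,1,-2).
General solution: K_1e^(2t)(1,0,0) + K_2e^(-2t)(-2,0,1) + K_3e^(-3t)(5,1,-2).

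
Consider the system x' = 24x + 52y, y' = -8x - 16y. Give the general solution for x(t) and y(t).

Coefficient matrix A = [[24, 52], [-8, -16]].
Characteristic polynomial det(A - λI) = λ^2 - 8λ + 32 = 0.
Eigenvalues λ = 4 ± 4i (complex conjugate pair).
For λ=4+4i: an eigenvector is (-3,1) - i(-2,1) = (-3 + 2i, 1 - i).
A real fundamental pair from Re and Im of e^((4+4i)t)v: X_1 = e^(4t)(cos(4t)·(-3,1) + sin(4t)·(-2,1)), X_2 = e^(4t)(sin(4t)·(-3,1) - cos(4t)·(-2,1)).
General solution: C_1X_1 + C_2X_2.

x(t) = -2C_1e^(4t)sin(4t) - 3C_1e^(4t)cos(4t) - 3C_2e^(4t)sin(4t) + 2C_2e^(4t)cos(4t), y(t) = C_1e^(4t)sin(4t) + C_1e^(4t)cos(4t) + C_2e^(4t)sin(4t) - C_2e^(4t)cos(4t)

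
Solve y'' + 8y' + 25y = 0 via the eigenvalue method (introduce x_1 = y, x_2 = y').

y(t) = K_1e^(-4t)cos(3t) + K_2e^(-4t)sin(3t)

Let x_1 = y, x_2 = y'. Then x_1' = x_2 and x_2' = -25x_1 - 8x_2.
A = [[0,1],[-25,-8]]; det(A-λI) = λ^2 + 8λ + 25.
Eigenvalues λ = -4 ± 3i.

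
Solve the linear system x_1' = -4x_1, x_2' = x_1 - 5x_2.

Coefficient matrix A = [[-4, 0], [1, -5]].
Characteristic polynomial det(A - λI) = λ^2 + 9λ + 20 = 0.
Eigenvalues λ = -5, -4.
For λ=-5: (A-λI) row 1 is [1, 0], so an eigenvector is (0, -1).
For λ=-4: (A-λI) row 2 is [1, -1], so an eigenvector is (1, 1).
General solution: C_1e^(-5t)(0,-1) + C_2e^(-4t)(1,1).

x_1(t) = C_2e^(-4t), x_2(t) = -C_1e^(-5t) + C_2e^(-4t)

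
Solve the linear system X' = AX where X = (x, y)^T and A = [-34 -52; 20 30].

x(t) = 3K_1e^(-2t)sin(4t) - 2K_1e^(-2t)cos(4t) - 2K_2e^(-2t)sin(4t) - 3K_2e^(-2t)cos(4t), y(t) = -2K_1e^(-2t)sin(4t) + K_1e^(-2t)cos(4t) + K_2e^(-2t)sin(4t) + 2K_2e^(-2t)cos(4t)

Coefficient matrix A = [[-34, -52], [20, 30]].
Characteristic polynomial det(A - λI) = λ^2 + 4λ + 20 = 0.
Eigenvalues λ = -2 ± 4i (complex conjugate pair).
For λ=-2+4i: an eigenvector is (-2,1) - i(3,-2) = (-2 - 3i, 1 + 2i).
A real fundamental pair from Re and Im of e^((-2+4i)t)v: X_1 = e^(-2t)(cos(4t)·(-2,1) + sin(4t)·(3,-2)), X_2 = e^(-2t)(sin(4t)·(-2,1) - cos(4t)·(3,-2)).
General solution: K_1X_1 + K_2X_2.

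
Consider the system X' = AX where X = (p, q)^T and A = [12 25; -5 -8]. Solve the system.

Coefficient matrix A = [[12, 25], [-5, -8]].
Characteristic polynomial det(A - λI) = λ^2 - 4λ + 29 = 0.
Eigenvalues λ = 2 ± 5i (complex conjugate pair).
For λ=2+5i: an eigenvector is (1,0) - i(2,-1) = (1 - 2i, 0 + i).
A real fundamental pair from Re and Im of e^((2+5i)t)v: X_1 = e^(2t)(cos(5t)·(1,0) + sin(5t)·(2,-1)), X_2 = e^(2t)(sin(5t)·(1,0) - cos(5t)·(2,-1)).
General solution: K_1X_1 + K_2X_2.

p(t) = 2K_1e^(2t)sin(5t) + K_1e^(2t)cos(5t) + K_2e^(2t)sin(5t) - 2K_2e^(2t)cos(5t), q(t) = -K_1e^(2t)sin(5t) + K_2e^(2t)cos(5t)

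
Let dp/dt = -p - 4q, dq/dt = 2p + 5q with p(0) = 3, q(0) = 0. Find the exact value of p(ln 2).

-12

A = [[-1,-4],[2,5]]; eigenvalues λ = 1, 3.
Eigenvectors: (-2,1) for λ=1, (1,-1) for λ=3.
From the initial condition, c_1 = -3, c_2 = -3.
p(ln 2) = (-3)(2^1)(-2) + (-3)(2^3)(1) = -12.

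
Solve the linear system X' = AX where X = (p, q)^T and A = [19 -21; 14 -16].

p(t) = c_1e^(-2t) - 3c_2e^(5t), q(t) = c_1e^(-2t) - 2c_2e^(5t)

Coefficient matrix A = [[19, -21], [14, -16]].
Characteristic polynomial det(A - λI) = λ^2 - 3λ - 10 = 0.
Eigenvalues λ = -2, 5.
For λ=-2: (A-λI) row 1 is [21, -21], so an eigenvector is (1, 1).
For λ=5: (A-λI) row 1 is [14, -21], so an eigenvector is (-3, -2).
General solution: c_1e^(-2t)(1,1) + c_2e^(5t)(-3,-2).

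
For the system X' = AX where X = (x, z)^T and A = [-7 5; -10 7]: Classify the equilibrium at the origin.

center

A = [[-7,5],[-10,7]]; det(A-λI) = λ^2 + 1.
λ = 0 ± i: zero real part.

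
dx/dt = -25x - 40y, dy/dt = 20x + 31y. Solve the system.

x(t) = 3K_1e^(3t)sin(4t) + K_1e^(3t)cos(4t) + K_2e^(3t)sin(4t) - 3K_2e^(3t)cos(4t), y(t) = -2K_1e^(3t)sin(4t) - K_1e^(3t)cos(4t) - K_2e^(3t)sin(4t) + 2K_2e^(3t)cos(4t)

Coefficient matrix A = [[-25, -40], [20, 31]].
Characteristic polynomial det(A - λI) = λ^2 - 6λ + 25 = 0.
Eigenvalues λ = 3 ± 4i (complex conjugate pair).
For λ=3+4i: an eigenvector is (1,-1) - i(3,-2) = (1 - 3i, -1 + 2i).
A real fundamental pair from Re and Im of e^((3+4i)t)v: X_1 = e^(3t)(cos(4t)·(1,-1) + sin(4t)·(3,-2)), X_2 = e^(3t)(sin(4t)·(1,-1) - cos(4t)·(3,-2)).
General solution: K_1X_1 + K_2X_2.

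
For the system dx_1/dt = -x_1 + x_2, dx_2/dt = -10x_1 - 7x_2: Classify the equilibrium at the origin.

A = [[-1,1],[-10,-7]]; det(A-λI) = λ^2 + 8λ + 17.
λ = -4 ± i: negative real part.

stable spiral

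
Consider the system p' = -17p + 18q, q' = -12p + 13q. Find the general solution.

p(t) = 3K_1e^(-5t) - K_2e^(t), q(t) = 2K_1e^(-5t) - K_2e^(t)

Coefficient matrix A = [[-17, 18], [-12, 13]].
Characteristic polynomial det(A - λI) = λ^2 + 4λ - 5 = 0.
Eigenvalues λ = -5, 1.
For λ=-5: (A-λI) row 1 is [-12, 18], so an eigenvector is (3, 2).
For λ=1: (A-λI) row 1 is [-18, 18], so an eigenvector is (-1, -1).
General solution: K_1e^(-5t)(3,2) + K_2e^(t)(-1,-1).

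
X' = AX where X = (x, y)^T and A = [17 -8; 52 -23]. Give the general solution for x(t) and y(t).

x(t) = c_1e^(-3t)sin(4t) - c_1e^(-3t)cos(4t) - c_2e^(-3t)sin(4t) - c_2e^(-3t)cos(4t), y(t) = 2c_1e^(-3t)sin(4t) - 3c_1e^(-3t)cos(4t) - 3c_2e^(-3t)sin(4t) - 2c_2e^(-3t)cos(4t)

Coefficient matrix A = [[17, -8], [52, -23]].
Characteristic polynomial det(A - λI) = λ^2 + 6λ + 25 = 0.
Eigenvalues λ = -3 ± 4i (complex conjugate pair).
For λ=-3+4i: an eigenvector is (-1,-3) - i(1,2) = (-1 - i, -3 - 2i).
A real fundamental pair from Re and Im of e^((-3+4i)t)v: X_1 = e^(-3t)(cos(4t)·(-1,-3) + sin(4t)·(1,2)), X_2 = e^(-3t)(sin(4t)·(-1,-3) - cos(4t)·(1,2)).
General solution: c_1X_1 + c_2X_2.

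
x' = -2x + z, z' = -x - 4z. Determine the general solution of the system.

x(t) = C_1e^(-3t) + C_2te^(-3t) + C_2e^(-3t), z(t) = -C_1e^(-3t) - C_2te^(-3t)

Coefficient matrix A = [[-2, 1], [-1, -4]].
Characteristic polynomial det(A - λI) = λ^2 + 6λ + 9 = 0.
Single eigenvalue λ = -3 with algebraic multiplicity 2.
Eigenvector v = (1,-1); generalized eigenvector w with (A-λI)w=v is (1,0).
General solution: e^(-3t)[C_1·v + C_2·(t·v + w)].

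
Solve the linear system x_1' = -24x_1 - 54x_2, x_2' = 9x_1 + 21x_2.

x_1(t) = 2C_1e^(3t) - 3C_2e^(-6t), x_2(t) = -C_1e^(3t) + C_2e^(-6t)

Coefficient matrix A = [[-24, -54], [9, 21]].
Characteristic polynomial det(A - λI) = λ^2 + 3λ - 18 = 0.
Eigenvalues λ = 3, -6.
For λ=3: (A-λI) row 1 is [-27, -54], so an eigenvector is (2, -1).
For λ=-6: (A-λI) row 1 is [-18, -54], so an eigenvector is (-3, 1).
General solution: C_1e^(3t)(2,-1) + C_2e^(-6t)(-3,1).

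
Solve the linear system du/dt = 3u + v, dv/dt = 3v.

u(t) = K_1e^(3t) + K_2te^(3t) - 2K_2e^(3t), v(t) = K_2e^(3t)

Coefficient matrix A = [[3, 1], [0, 3]].
Characteristic polynomial det(A - λI) = λ^2 - 6λ + 9 = 0.
Single eigenvalue λ = 3 with algebraic multiplicity 2.
Eigenvector v = (1,0); generalized eigenvector w with (A-λI)w=v is (-2,1).
General solution: e^(3t)[K_1·v + K_2·(t·v + w)].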